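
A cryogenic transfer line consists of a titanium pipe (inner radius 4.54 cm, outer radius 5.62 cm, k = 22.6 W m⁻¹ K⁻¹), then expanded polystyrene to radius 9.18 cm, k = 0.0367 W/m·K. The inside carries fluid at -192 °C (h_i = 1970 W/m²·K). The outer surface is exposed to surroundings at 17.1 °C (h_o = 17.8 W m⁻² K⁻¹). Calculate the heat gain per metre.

Resistance network (inner→outer):
  R'_conv,in = 1/(2πr h) = 1/(2π·0.0454·1970) = 0.001780 m·K/W
  R'_titanium = ln(0.0562/0.0454)/(2πk) = 0.2134/(2π·22.6) = 0.001503 m·K/W
  R'_expanded polystyrene = ln(0.0918/0.0562)/(2πk) = 0.4907/(2π·0.0367) = 2.128 m·K/W
  R'_conv,out = 1/(2πr h) = 1/(2π·0.0918·17.8) = 0.09740 m·K/W
ΣR = 0.001780 + 0.001503 + 2.128 + 0.09740 = 2.229 m·K/W
Q' = ΔT/ΣR = (-192 °C − 17.1 °C)/2.229 = -93.8 W/m
(Negative Q' ⇒ heat flows inward; heat gain = 93.8 W/m.)

Q' = 93.8 W/m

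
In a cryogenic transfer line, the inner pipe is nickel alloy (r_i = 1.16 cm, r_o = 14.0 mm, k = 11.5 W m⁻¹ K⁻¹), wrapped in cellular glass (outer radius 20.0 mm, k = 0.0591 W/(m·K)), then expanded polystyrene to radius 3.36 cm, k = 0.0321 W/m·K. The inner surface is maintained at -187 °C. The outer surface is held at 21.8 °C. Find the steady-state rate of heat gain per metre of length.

Q' = 59.1 W/m

Series thermal resistances, inner to outer:
  R'_nickel alloy = ln(0.0140/0.0116)/(2πk) = 0.1881/(2π·11.5) = 0.002603 m·K/W
  R'_cellular glass = ln(0.0200/0.0140)/(2πk) = 0.3567/(2π·0.0591) = 0.9605 m·K/W
  R'_expanded polystyrene = ln(0.0336/0.0200)/(2πk) = 0.5188/(2π·0.0321) = 2.572 m·K/W
ΣR = 0.002603 + 0.9605 + 2.572 = 3.535 m·K/W
Q' = ΔT/ΣR = (-187 °C − 21.8 °C)/3.535 = -59.1 W/m
(Negative Q' ⇒ heat flows inward; heat gain = 59.1 W/m.)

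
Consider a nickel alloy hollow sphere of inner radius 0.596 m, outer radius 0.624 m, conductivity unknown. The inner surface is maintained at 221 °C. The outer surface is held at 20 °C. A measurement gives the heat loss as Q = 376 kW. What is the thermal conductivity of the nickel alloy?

ΣR = ΔT/Q = |221 − 20|/3.76×10^5 = 5.346×10^-4 K/W
(1/r₁−1/r₂)/(4πk) = 5.346×10^-4 ⇒ k = 0.07529/(4π·5.346×10^-4) = 11.2 W/m·K

k = 11.2 W/m·K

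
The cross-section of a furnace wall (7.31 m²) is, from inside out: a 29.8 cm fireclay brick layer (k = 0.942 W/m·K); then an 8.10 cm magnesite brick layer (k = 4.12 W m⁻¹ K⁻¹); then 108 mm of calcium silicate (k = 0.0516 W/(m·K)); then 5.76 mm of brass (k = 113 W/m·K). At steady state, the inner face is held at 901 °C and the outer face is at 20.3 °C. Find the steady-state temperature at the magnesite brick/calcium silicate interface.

Resistance network (inner→outer):
  R_fireclay brick = L/(kA) = 0.298/(0.942·7.31) = 0.04328 K/W
  R_magnesite brick = L/(kA) = 0.0810/(4.12·7.31) = 0.002689 K/W
  R_calcium silicate = L/(kA) = 0.108/(0.0516·7.31) = 0.2863 K/W
  R_brass = L/(kA) = 0.00576/(113·7.31) = 6.973×10^-6 K/W
ΣR = 0.04328 + 0.002689 + 0.2863 + 6.973×10^-6 = 0.3323 K/W
Q = ΔT/ΣR = (901 °C − 20.3 °C)/0.3323 = 2650 W
From the inner boundary to the magnesite brick/calcium silicate interface, ΣR_partial = 0.04597 K/W.
T_interface = T_in − Q·ΣR_partial = 901 °C − (2650)(0.04597) = 779 °C

T = 779 °C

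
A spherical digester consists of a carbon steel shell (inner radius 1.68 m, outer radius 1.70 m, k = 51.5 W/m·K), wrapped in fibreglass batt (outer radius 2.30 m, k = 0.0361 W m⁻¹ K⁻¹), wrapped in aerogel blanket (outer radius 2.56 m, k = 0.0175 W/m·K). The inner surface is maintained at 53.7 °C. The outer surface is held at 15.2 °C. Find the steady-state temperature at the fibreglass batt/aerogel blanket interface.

Series thermal resistances, inner to outer:
  R_carbon steel = (1/1.68 − 1/1.70)/(4πk) = 0.007003/(4π·51.5) = 1.082×10^-5 K/W
  R_fibreglass batt = (1/1.70 − 1/2.30)/(4πk) = 0.1535/(4π·0.0361) = 0.3383 K/W
  R_aerogel blanket = (1/2.30 − 1/2.56)/(4πk) = 0.04416/(4π·0.0175) = 0.2008 K/W
ΣR = 1.082×10^-5 + 0.3383 + 0.2008 = 0.5391 K/W
Q = ΔT/ΣR = (53.7 °C − 15.2 °C)/0.5391 = 71.42 W
From the inner boundary to the fibreglass batt/aerogel blanket interface, ΣR_partial = 0.3383 K/W.
T_interface = T_in − Q·ΣR_partial = 53.7 °C − (71.42)(0.3383) = 29.5 °C

T = 29.5 °C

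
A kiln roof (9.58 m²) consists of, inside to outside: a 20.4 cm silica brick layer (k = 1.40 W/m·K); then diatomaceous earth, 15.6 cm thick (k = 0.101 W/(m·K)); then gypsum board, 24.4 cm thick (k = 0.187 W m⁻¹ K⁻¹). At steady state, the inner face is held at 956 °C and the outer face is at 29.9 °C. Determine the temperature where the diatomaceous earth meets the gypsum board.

Treat each layer as a resistance in series:
  R_silica brick = L/(kA) = 0.204/(1.40·9.58) = 0.01521 K/W
  R_diatomaceous earth = L/(kA) = 0.156/(0.101·9.58) = 0.1612 K/W
  R_gypsum board = L/(kA) = 0.244/(0.187·9.58) = 0.1362 K/W
ΣR = 0.01521 + 0.1612 + 0.1362 = 0.3126 K/W
Q = ΔT/ΣR = (956 °C − 29.9 °C)/0.3126 = 2963 W
From the inner boundary to the diatomaceous earth/gypsum board interface, ΣR_partial = 0.1764 K/W.
T_interface = T_in − Q·ΣR_partial = 956 °C − (2963)(0.1764) = 433 °C

T = 433 °C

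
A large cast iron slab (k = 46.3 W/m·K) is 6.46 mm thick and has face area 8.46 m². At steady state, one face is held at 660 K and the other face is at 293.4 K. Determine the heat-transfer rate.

Q = kA·ΔT/L = 46.3 × 8.46 × |660 K − 293.4 K| / 0.00646 = 2.22×10^7 W

Q = 2.22×10^7 W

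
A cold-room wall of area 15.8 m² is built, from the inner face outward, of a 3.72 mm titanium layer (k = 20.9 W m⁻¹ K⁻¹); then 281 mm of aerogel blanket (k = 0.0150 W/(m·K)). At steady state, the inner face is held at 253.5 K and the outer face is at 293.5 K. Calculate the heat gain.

Series thermal resistances, inner to outer:
  R_titanium = L/(kA) = 0.00372/(20.9·15.8) = 1.127×10^-5 K/W
  R_aerogel blanket = L/(kA) = 0.281/(0.0150·15.8) = 1.186 K/W
ΣR = 1.127×10^-5 + 1.186 = 1.186 K/W
Q = ΔT/ΣR = (253.5 K − 293.5 K)/1.186 = -33.7 W
(Negative Q ⇒ heat flows inward; heat gain = 33.7 W.)

Q = 33.7 W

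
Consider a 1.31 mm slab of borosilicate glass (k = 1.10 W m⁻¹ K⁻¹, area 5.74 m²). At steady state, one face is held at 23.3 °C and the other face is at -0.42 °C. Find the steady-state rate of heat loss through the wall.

Q = kA·ΔT/L = 1.10 × 5.74 × |23.3 °C − -0.42 °C| / 0.00131 = 1.14×10^5 W

Q = 114 kW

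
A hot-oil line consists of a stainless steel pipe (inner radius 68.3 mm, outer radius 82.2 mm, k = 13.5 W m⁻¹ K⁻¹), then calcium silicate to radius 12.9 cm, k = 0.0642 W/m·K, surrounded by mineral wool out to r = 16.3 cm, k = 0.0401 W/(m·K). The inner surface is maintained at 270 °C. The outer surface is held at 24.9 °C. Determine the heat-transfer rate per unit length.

Treat each layer as a resistance in series:
  R'_stainless steel = ln(0.0822/0.0683)/(2πk) = 0.1852/(2π·13.5) = 0.002184 m·K/W
  R'_calcium silicate = ln(0.129/0.0822)/(2πk) = 0.4507/(2π·0.0642) = 1.117 m·K/W
  R'_mineral wool = ln(0.163/0.129)/(2πk) = 0.2339/(2π·0.0401) = 0.9285 m·K/W
ΣR = 0.002184 + 1.117 + 0.9285 = 2.048 m·K/W
Q' = ΔT/ΣR = (270 °C − 24.9 °C)/2.048 = 120 W/m

Q' = 120 W/m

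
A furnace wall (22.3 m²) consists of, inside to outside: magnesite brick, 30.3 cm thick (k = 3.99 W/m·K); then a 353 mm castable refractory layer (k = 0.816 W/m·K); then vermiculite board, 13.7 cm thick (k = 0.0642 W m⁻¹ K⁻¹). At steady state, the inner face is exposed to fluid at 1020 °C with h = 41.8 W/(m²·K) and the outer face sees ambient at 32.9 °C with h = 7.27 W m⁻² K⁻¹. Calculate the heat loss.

Resistance network (inner→outer):
  R_conv,in = 1/(hA) = 1/(41.8·22.3) = 0.001073 K/W
  R_magnesite brick = L/(kA) = 0.303/(3.99·22.3) = 0.003405 K/W
  R_castable refractory = L/(kA) = 0.353/(0.816·22.3) = 0.01940 K/W
  R_vermiculite board = L/(kA) = 0.137/(0.0642·22.3) = 0.09569 K/W
  R_conv,out = 1/(hA) = 1/(7.27·22.3) = 0.006168 K/W
ΣR = 0.001073 + 0.003405 + 0.01940 + 0.09569 + 0.006168 = 0.1257 K/W
Q = ΔT/ΣR = (1020 °C − 32.9 °C)/0.1257 = 7850 W

Q = 7850 W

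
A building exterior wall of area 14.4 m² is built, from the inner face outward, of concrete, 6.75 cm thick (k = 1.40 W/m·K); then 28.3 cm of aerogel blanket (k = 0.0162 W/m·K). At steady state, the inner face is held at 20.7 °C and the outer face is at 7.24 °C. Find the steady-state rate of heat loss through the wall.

Q = 11.1 W

Treat each layer as a resistance in series:
  R_concrete = L/(kA) = 0.0675/(1.40·14.4) = 0.003348 K/W
  R_aerogel blanket = L/(kA) = 0.283/(0.0162·14.4) = 1.213 K/W
ΣR = 0.003348 + 1.213 = 1.216 K/W
Q = ΔT/ΣR = (20.7 °C − 7.24 °C)/1.216 = 11.1 W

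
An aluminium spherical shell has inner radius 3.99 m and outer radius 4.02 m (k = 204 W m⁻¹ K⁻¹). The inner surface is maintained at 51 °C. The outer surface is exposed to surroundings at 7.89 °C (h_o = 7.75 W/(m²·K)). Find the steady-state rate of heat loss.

Resistance network (inner→outer):
  R_aluminium = (1/3.99 − 1/4.02)/(4πk) = 0.001870/(4π·204) = 7.296×10^-7 K/W
  R_conv,out = 1/(4πr²h) = 1/(4π·4.02²·7.75) = 6.354×10^-4 K/W
ΣR = 7.296×10^-7 + 6.354×10^-4 = 6.361×10^-4 K/W
Q = ΔT/ΣR = (51 °C − 7.89 °C)/6.361×10^-4 = 67800 W

Q = 67.8 kW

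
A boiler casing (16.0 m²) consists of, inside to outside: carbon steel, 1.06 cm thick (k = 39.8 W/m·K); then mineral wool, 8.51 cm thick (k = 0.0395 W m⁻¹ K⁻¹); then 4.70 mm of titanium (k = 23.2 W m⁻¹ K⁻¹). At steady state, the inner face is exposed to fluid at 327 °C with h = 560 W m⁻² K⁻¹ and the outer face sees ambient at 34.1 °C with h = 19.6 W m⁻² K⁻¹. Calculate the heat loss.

Q = 2.12 kW

Series thermal resistances, inner to outer:
  R_conv,in = 1/(hA) = 1/(560·16.0) = 1.116×10^-4 K/W
  R_carbon steel = L/(kA) = 0.0106/(39.8·16.0) = 1.665×10^-5 K/W
  R_mineral wool = L/(kA) = 0.0851/(0.0395·16.0) = 0.1347 K/W
  R_titanium = L/(kA) = 0.00470/(23.2·16.0) = 1.266×10^-5 K/W
  R_conv,out = 1/(hA) = 1/(19.6·16.0) = 0.003189 K/W
ΣR = 1.116×10^-4 + 1.665×10^-5 + 0.1347 + 1.266×10^-5 + 0.003189 = 0.1380 K/W
Q = ΔT/ΣR = (327 °C − 34.1 °C)/0.1380 = 2120 W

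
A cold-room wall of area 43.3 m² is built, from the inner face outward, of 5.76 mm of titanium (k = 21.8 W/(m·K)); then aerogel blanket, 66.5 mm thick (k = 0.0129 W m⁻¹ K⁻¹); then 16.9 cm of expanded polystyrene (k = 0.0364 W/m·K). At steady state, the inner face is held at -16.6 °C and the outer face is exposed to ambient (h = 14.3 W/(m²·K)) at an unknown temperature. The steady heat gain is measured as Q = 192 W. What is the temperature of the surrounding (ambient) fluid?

T_out = 27.2 °C

Sum the resistances:
  R_titanium = L/(kA) = 0.00576/(21.8·43.3) = 6.102×10^-6 K/W
  R_aerogel blanket = L/(kA) = 0.0665/(0.0129·43.3) = 0.1191 K/W
  R_expanded polystyrene = L/(kA) = 0.169/(0.0364·43.3) = 0.1072 K/W
  R_conv,out = 1/(hA) = 1/(14.3·43.3) = 0.001615 K/W
ΣR = 0.2279 K/W
ΔT = Q·ΣR = 192 × 0.2279 = 43.76 K
Heat flows inward, so T_out = T_in + ΔT = -16.6 + 43.76 = 27.2 °C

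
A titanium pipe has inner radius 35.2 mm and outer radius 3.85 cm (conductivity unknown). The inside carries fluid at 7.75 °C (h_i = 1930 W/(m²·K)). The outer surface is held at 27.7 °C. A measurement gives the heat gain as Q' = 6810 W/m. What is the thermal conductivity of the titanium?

ΣR = ΔT/Q' = |7.75 − 27.7|/6810 = 0.002930 m·K/W
Known resistances:
  R'_conv,in = 1/(2πr h) = 1/(2π·0.0352·1930) = 0.002343 m·K/W
R_titanium = ΣR − ΣR_known = 0.002930 − 0.002343 = 5.870×10^-4 m·K/W
ln(r₂/r₁)/(2πk) = 5.870×10^-4 ⇒ k = 0.08961/(2π·5.870×10^-4) = 24.3 W/m·K

k = 24.3 W/m·K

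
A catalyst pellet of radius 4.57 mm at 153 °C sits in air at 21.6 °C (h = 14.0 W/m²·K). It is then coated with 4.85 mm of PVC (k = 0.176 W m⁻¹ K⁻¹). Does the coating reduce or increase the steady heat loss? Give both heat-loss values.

increases: 0.483 → 1.14 W

Critical radius for a sphere: r_cr = 2k/h = 0.0251 m = 2.51 cm.
Outer radius after coating: r₂ = 0.00457 + 0.00485 = 0.00942 m.
Since r₁ < r_cr and r₂ ≤ r_cr, the coating moves toward the maximum at r_cr — heat loss rises.
Bare: R = 1/(4πr₁²h) = 272.2 K/W; Q = 131.4/272.2 = 0.483 W.
Coated: R = R_cond + R_conv = 115.0 K/W; Q = 131.4/115.0 = 1.14 W.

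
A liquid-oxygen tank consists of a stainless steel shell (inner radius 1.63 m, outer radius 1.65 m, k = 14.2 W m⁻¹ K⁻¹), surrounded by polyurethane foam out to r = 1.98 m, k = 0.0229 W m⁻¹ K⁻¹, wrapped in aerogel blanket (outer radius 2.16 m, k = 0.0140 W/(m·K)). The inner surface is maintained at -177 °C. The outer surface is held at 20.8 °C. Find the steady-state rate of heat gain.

Treat each layer as a resistance in series:
  R_stainless steel = (1/1.63 − 1/1.65)/(4πk) = 0.007436/(4π·14.2) = 4.167×10^-5 K/W
  R_polyurethane foam = (1/1.65 − 1/1.98)/(4πk) = 0.1010/(4π·0.0229) = 0.3510 K/W
  R_aerogel blanket = (1/1.98 − 1/2.16)/(4πk) = 0.04209/(4π·0.0140) = 0.2392 K/W
ΣR = 4.167×10^-5 + 0.3510 + 0.2392 = 0.5902 K/W
Q = ΔT/ΣR = (-177 °C − 20.8 °C)/0.5902 = -335 W
(Negative Q ⇒ heat flows inward; heat gain = 335 W.)

Q = 335 W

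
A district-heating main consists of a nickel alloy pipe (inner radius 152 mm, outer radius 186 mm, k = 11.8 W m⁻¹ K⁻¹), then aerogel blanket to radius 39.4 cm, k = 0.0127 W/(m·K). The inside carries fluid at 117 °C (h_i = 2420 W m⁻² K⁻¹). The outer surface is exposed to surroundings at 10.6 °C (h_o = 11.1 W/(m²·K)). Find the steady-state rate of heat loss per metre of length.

Treat each layer as a resistance in series:
  R'_conv,in = 1/(2πr h) = 1/(2π·0.152·2420) = 4.327×10^-4 m·K/W
  R'_nickel alloy = ln(0.186/0.152)/(2πk) = 0.2019/(2π·11.8) = 0.002723 m·K/W
  R'_aerogel blanket = ln(0.394/0.186)/(2πk) = 0.7506/(2π·0.0127) = 9.406 m·K/W
  R'_conv,out = 1/(2πr h) = 1/(2π·0.394·11.1) = 0.03639 m·K/W
ΣR = 4.327×10^-4 + 0.002723 + 9.406 + 0.03639 = 9.446 m·K/W
Q' = ΔT/ΣR = (117 °C − 10.6 °C)/9.446 = 11.3 W/m

Q' = 11.3 W/m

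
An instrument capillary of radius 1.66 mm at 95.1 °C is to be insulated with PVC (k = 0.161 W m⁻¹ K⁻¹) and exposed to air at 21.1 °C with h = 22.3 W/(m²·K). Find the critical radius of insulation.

r_cr = 0.722 cm

For a cylinder, r_cr = k_ins/h = 0.161/22.3 = 0.00722 m = 0.722 cm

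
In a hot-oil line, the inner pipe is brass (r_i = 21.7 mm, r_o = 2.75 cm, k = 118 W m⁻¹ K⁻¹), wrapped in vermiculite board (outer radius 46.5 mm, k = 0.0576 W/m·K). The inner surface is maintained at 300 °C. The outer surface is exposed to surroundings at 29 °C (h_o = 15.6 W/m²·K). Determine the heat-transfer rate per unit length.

Series thermal resistances, inner to outer:
  R'_brass = ln(0.0275/0.0217)/(2πk) = 0.2369/(2π·118) = 3.195×10^-4 m·K/W
  R'_vermiculite board = ln(0.0465/0.0275)/(2πk) = 0.5253/(2π·0.0576) = 1.451 m·K/W
  R'_conv,out = 1/(2πr h) = 1/(2π·0.0465·15.6) = 0.2194 m·K/W
ΣR = 3.195×10^-4 + 1.451 + 0.2194 = 1.671 m·K/W
Q' = ΔT/ΣR = (300 °C − 29 °C)/1.671 = 162 W/m

Q' = 162 W/m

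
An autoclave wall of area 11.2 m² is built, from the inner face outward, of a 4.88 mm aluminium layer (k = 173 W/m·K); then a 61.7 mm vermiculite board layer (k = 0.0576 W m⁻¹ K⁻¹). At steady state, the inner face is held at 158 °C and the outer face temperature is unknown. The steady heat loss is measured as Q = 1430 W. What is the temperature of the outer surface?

Sum the resistances:
  R_aluminium = L/(kA) = 0.00488/(173·11.2) = 2.519×10^-6 K/W
  R_vermiculite board = L/(kA) = 0.0617/(0.0576·11.2) = 0.09564 K/W
ΣR = 0.09564 K/W
ΔT = Q·ΣR = 1430 × 0.09564 = 136.8 K
Heat flows outward, so T_out = T_in − ΔT = 158 − 136.8 = 21.2 °C

T_out = 21.2 °C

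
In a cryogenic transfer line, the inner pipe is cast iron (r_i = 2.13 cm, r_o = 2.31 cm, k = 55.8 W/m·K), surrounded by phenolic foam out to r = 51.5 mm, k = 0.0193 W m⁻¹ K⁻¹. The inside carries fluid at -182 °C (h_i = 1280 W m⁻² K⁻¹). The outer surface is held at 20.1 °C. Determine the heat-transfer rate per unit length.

Q' = 30.5 W/m

Treat each layer as a resistance in series:
  R'_conv,in = 1/(2πr h) = 1/(2π·0.0213·1280) = 0.005838 m·K/W
  R'_cast iron = ln(0.0231/0.0213)/(2πk) = 0.08113/(2π·55.8) = 2.314×10^-4 m·K/W
  R'_phenolic foam = ln(0.0515/0.0231)/(2πk) = 0.8017/(2π·0.0193) = 6.612 m·K/W
ΣR = 0.005838 + 2.314×10^-4 + 6.612 = 6.618 m·K/W
Q' = ΔT/ΣR = (-182 °C − 20.1 °C)/6.618 = -30.5 W/m
(Negative Q' ⇒ heat flows inward; heat gain = 30.5 W/m.)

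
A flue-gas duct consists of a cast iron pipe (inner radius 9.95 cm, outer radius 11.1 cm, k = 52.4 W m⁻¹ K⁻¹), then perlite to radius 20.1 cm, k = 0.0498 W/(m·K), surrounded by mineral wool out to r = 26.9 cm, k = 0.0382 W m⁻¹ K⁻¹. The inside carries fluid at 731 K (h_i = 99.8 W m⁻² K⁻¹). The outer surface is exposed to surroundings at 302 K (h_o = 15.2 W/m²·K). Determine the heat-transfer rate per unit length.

Treat each layer as a resistance in series:
  R'_conv,in = 1/(2πr h) = 1/(2π·0.0995·99.8) = 0.01603 m·K/W
  R'_cast iron = ln(0.111/0.0995)/(2πk) = 0.1094/(2π·52.4) = 3.322×10^-4 m·K/W
  R'_perlite = ln(0.201/0.111)/(2πk) = 0.5938/(2π·0.0498) = 1.898 m·K/W
  R'_mineral wool = ln(0.269/0.201)/(2πk) = 0.2914/(2π·0.0382) = 1.214 m·K/W
  R'_conv,out = 1/(2πr h) = 1/(2π·0.269·15.2) = 0.03892 m·K/W
ΣR = 0.01603 + 3.322×10^-4 + 1.898 + 1.214 + 0.03892 = 3.167 m·K/W
Q' = ΔT/ΣR = (731 K − 302 K)/3.167 = 135 W/m

Q' = 135 W/m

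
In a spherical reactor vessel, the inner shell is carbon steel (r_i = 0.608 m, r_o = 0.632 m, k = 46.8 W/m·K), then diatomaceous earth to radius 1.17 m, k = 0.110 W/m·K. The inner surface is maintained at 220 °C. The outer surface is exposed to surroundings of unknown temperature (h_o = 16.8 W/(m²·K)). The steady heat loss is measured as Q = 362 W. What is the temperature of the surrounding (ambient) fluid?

Series resistances:
  R_carbon steel = (1/0.608 − 1/0.632)/(4πk) = 0.06246/(4π·46.8) = 1.062×10^-4 K/W
  R_diatomaceous earth = (1/0.632 − 1/1.17)/(4πk) = 0.7276/(4π·0.110) = 0.5264 K/W
  R_conv,out = 1/(4πr²h) = 1/(4π·1.17²·16.8) = 0.003460 K/W
ΣR = 0.5299 K/W
ΔT = Q·ΣR = 362 × 0.5299 = 191.8 K
Heat flows outward, so T_out = T_in − ΔT = 220 − 191.8 = 28.2 °C

T_out = 28.2 °C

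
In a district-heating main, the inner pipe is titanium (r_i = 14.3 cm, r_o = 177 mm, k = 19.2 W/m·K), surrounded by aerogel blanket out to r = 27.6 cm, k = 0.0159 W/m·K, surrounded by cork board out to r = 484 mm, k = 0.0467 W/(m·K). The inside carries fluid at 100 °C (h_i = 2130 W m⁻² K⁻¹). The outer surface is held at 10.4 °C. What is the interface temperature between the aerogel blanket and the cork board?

Series thermal resistances, inner to outer:
  R'_conv,in = 1/(2πr h) = 1/(2π·0.143·2130) = 5.225×10^-4 m·K/W
  R'_titanium = ln(0.177/0.143)/(2πk) = 0.2133/(2π·19.2) = 0.001768 m·K/W
  R'_aerogel blanket = ln(0.276/0.177)/(2πk) = 0.4443/(2π·0.0159) = 4.447 m·K/W
  R'_cork board = ln(0.484/0.276)/(2πk) = 0.5617/(2π·0.0467) = 1.914 m·K/W
ΣR = 5.225×10^-4 + 0.001768 + 4.447 + 1.914 = 6.363 m·K/W
Q' = ΔT/ΣR = (100 °C − 10.4 °C)/6.363 = 14.08 W/m
From the inner boundary to the aerogel blanket/cork board interface, ΣR_partial = 4.449 m·K/W.
T_interface = T_in − Q'·ΣR_partial = 100 °C − (14.08)(4.449) = 37.4 °C

T = 37.4 °C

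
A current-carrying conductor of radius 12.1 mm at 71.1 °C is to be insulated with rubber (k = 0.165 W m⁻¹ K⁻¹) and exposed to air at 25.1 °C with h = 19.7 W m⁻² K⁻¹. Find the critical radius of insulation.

r_cr = 0.838 cm

For a cylinder, r_cr = k_ins/h = 0.165/19.7 = 0.00838 m = 0.838 cm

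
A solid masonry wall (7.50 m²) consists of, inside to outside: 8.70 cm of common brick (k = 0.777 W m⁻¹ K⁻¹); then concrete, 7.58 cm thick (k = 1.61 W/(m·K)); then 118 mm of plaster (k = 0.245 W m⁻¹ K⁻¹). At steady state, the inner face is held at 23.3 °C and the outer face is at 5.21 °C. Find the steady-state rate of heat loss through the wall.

Q = 212 W

Series thermal resistances, inner to outer:
  R_common brick = L/(kA) = 0.0870/(0.777·7.50) = 0.01493 K/W
  R_concrete = L/(kA) = 0.0758/(1.61·7.50) = 0.006277 K/W
  R_plaster = L/(kA) = 0.118/(0.245·7.50) = 0.06422 K/W
ΣR = 0.01493 + 0.006277 + 0.06422 = 0.08543 K/W
Q = ΔT/ΣR = (23.3 °C − 5.21 °C)/0.08543 = 212 W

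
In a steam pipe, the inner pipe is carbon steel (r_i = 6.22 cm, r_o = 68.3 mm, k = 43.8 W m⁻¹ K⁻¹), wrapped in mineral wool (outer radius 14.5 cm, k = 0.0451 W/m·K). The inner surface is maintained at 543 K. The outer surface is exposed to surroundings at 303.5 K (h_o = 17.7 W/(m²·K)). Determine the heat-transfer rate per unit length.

Treat each layer as a resistance in series:
  R'_carbon steel = ln(0.0683/0.0622)/(2πk) = 0.09355/(2π·43.8) = 3.399×10^-4 m·K/W
  R'_mineral wool = ln(0.145/0.0683)/(2πk) = 0.7528/(2π·0.0451) = 2.657 m·K/W
  R'_conv,out = 1/(2πr h) = 1/(2π·0.145·17.7) = 0.06201 m·K/W
ΣR = 3.399×10^-4 + 2.657 + 0.06201 = 2.719 m·K/W
Q' = ΔT/ΣR = (543 K − 303.5 K)/2.719 = 88.1 W/m

Q' = 88.1 W/m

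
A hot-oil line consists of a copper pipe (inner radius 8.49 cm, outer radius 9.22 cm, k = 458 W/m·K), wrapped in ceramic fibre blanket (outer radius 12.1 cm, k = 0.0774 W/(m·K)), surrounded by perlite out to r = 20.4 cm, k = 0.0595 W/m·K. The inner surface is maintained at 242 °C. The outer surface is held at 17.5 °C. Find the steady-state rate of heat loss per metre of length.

Series thermal resistances, inner to outer:
  R'_copper = ln(0.0922/0.0849)/(2πk) = 0.08249/(2π·458) = 2.866×10^-5 m·K/W
  R'_ceramic fibre blanket = ln(0.121/0.0922)/(2πk) = 0.2718/(2π·0.0774) = 0.5590 m·K/W
  R'_perlite = ln(0.204/0.121)/(2πk) = 0.5223/(2π·0.0595) = 1.397 m·K/W
ΣR = 2.866×10^-5 + 0.5590 + 1.397 = 1.956 m·K/W
Q' = ΔT/ΣR = (242 °C − 17.5 °C)/1.956 = 115 W/m

Q' = 115 W/m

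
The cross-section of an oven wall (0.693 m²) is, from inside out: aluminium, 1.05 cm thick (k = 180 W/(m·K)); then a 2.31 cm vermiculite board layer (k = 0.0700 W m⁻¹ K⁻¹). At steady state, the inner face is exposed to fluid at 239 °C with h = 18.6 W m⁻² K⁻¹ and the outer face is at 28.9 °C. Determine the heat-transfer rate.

Series thermal resistances, inner to outer:
  R_conv,in = 1/(hA) = 1/(18.6·0.693) = 0.07758 K/W
  R_aluminium = L/(kA) = 0.0105/(180·0.693) = 8.418×10^-5 K/W
  R_vermiculite board = L/(kA) = 0.0231/(0.0700·0.693) = 0.4762 K/W
ΣR = 0.07758 + 8.418×10^-5 + 0.4762 = 0.5539 K/W
Q = ΔT/ΣR = (239 °C − 28.9 °C)/0.5539 = 379 W

Q = 379 W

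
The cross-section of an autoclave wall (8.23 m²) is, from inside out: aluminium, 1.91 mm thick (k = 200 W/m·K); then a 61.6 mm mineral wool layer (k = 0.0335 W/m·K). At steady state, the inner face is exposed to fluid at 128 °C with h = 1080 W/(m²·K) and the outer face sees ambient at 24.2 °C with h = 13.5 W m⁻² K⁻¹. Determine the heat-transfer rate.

Q = 446 W

Series thermal resistances, inner to outer:
  R_conv,in = 1/(hA) = 1/(1080·8.23) = 1.125×10^-4 K/W
  R_aluminium = L/(kA) = 0.00191/(200·8.23) = 1.160×10^-6 K/W
  R_mineral wool = L/(kA) = 0.0616/(0.0335·8.23) = 0.2234 K/W
  R_conv,out = 1/(hA) = 1/(13.5·8.23) = 0.009000 K/W
ΣR = 1.125×10^-4 + 1.160×10^-6 + 0.2234 + 0.009000 = 0.2325 K/W
Q = ΔT/ΣR = (128 °C − 24.2 °C)/0.2325 = 446 W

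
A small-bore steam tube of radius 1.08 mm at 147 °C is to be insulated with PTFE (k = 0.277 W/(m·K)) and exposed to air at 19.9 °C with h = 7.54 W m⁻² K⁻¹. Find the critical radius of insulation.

r_cr = 3.67 cm

For a cylinder, r_cr = k_ins/h = 0.277/7.54 = 0.0367 m = 3.67 cm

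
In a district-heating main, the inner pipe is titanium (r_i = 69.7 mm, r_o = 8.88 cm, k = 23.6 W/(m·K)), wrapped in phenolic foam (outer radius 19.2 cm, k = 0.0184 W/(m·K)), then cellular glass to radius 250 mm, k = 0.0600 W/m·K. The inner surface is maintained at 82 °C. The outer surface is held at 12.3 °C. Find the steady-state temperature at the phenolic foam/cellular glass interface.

T = 18.9 °C

Treat each layer as a resistance in series:
  R'_titanium = ln(0.0888/0.0697)/(2πk) = 0.2422/(2π·23.6) = 0.001633 m·K/W
  R'_phenolic foam = ln(0.192/0.0888)/(2πk) = 0.7711/(2π·0.0184) = 6.670 m·K/W
  R'_cellular glass = ln(0.250/0.192)/(2πk) = 0.2640/(2π·0.0600) = 0.7002 m·K/W
ΣR = 0.001633 + 6.670 + 0.7002 = 7.372 m·K/W
Q' = ΔT/ΣR = (82 °C − 12.3 °C)/7.372 = 9.455 W/m
From the inner boundary to the phenolic foam/cellular glass interface, ΣR_partial = 6.672 m·K/W.
T_interface = T_in − Q'·ΣR_partial = 82 °C − (9.455)(6.672) = 18.9 °C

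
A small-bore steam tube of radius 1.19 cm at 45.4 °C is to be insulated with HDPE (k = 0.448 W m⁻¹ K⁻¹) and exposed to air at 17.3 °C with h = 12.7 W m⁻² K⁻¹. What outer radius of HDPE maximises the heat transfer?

For a cylinder, r_cr = k_ins/h = 0.448/12.7 = 0.0353 m = 3.53 cm

r_cr = 3.53 cm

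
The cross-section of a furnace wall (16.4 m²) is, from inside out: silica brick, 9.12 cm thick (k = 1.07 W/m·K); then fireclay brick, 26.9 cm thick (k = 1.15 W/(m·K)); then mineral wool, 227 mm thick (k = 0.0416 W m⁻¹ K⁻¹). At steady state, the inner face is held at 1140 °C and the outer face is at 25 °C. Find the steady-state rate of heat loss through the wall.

Q = 3.17 kW

Series thermal resistances, inner to outer:
  R_silica brick = L/(kA) = 0.0912/(1.07·16.4) = 0.005197 K/W
  R_fireclay brick = L/(kA) = 0.269/(1.15·16.4) = 0.01426 K/W
  R_mineral wool = L/(kA) = 0.227/(0.0416·16.4) = 0.3327 K/W
ΣR = 0.005197 + 0.01426 + 0.3327 = 0.3522 K/W
Q = ΔT/ΣR = (1140 °C − 25 °C)/0.3522 = 3170 W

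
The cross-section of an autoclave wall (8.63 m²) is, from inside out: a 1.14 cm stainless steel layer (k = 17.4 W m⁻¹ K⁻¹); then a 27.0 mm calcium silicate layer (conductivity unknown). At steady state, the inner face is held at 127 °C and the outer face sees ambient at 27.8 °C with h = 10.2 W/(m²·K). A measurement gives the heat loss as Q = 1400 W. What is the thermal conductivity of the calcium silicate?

ΣR = ΔT/Q = |127 − 27.8|/1400 = 0.07086 K/W
Known resistances:
  R_stainless steel = L/(kA) = 0.0114/(17.4·8.63) = 7.592×10^-5 K/W
  R_conv,out = 1/(hA) = 1/(10.2·8.63) = 0.01136 K/W
R_calcium silicate = ΣR − ΣR_known = 0.07086 − 0.01144 = 0.05942 K/W
L/(kA) = 0.05942 ⇒ k = 0.0270/(0.05942·8.63) = 0.0527 W/m·K

k = 0.0527 W/m·K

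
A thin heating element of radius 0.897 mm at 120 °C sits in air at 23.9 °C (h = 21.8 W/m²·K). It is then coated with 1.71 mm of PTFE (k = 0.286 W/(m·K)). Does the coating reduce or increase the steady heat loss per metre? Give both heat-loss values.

increases: 11.8 → 28.3 W/m

Critical radius for a cylinder: r_cr = k/h = 0.0131 m = 1.31 cm.
Outer radius after coating: r₂ = 8.97×10^-4 + 0.00171 = 0.002607 m.
Since r₁ < r_cr and r₂ ≤ r_cr, the coating moves toward the maximum at r_cr — heat loss rises.
Bare: R = 1/(2πr₁h) = 8.139 m·K/W; Q = 96.1/8.139 = 11.8 W/m.
Coated: R = R_cond + R_conv = 3.394 m·K/W; Q = 96.1/3.394 = 28.3 W/m.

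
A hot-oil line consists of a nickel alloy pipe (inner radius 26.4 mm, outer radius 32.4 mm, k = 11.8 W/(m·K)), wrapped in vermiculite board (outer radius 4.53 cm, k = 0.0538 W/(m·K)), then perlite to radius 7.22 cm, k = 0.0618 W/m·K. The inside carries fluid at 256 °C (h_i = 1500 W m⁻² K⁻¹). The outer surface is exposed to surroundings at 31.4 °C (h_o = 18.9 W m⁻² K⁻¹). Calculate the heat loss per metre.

Series thermal resistances, inner to outer:
  R'_conv,in = 1/(2πr h) = 1/(2π·0.0264·1500) = 0.004019 m·K/W
  R'_nickel alloy = ln(0.0324/0.0264)/(2πk) = 0.2048/(2π·11.8) = 0.002762 m·K/W
  R'_vermiculite board = ln(0.0453/0.0324)/(2πk) = 0.3351/(2π·0.0538) = 0.9915 m·K/W
  R'_perlite = ln(0.0722/0.0453)/(2πk) = 0.4661/(2π·0.0618) = 1.200 m·K/W
  R'_conv,out = 1/(2πr h) = 1/(2π·0.0722·18.9) = 0.1166 m·K/W
ΣR = 0.004019 + 0.002762 + 0.9915 + 1.200 + 0.1166 = 2.315 m·K/W
Q' = ΔT/ΣR = (256 °C − 31.4 °C)/2.315 = 97.0 W/m

Q' = 97.0 W/m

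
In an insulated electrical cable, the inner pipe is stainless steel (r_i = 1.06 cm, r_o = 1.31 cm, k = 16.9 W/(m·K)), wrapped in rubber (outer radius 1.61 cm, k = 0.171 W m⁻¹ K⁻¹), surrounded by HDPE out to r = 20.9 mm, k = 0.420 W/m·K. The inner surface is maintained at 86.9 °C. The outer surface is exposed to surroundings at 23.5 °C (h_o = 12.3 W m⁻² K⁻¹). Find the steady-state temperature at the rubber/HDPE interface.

Treat each layer as a resistance in series:
  R'_stainless steel = ln(0.0131/0.0106)/(2πk) = 0.2118/(2π·16.9) = 0.001994 m·K/W
  R'_rubber = ln(0.0161/0.0131)/(2πk) = 0.2062/(2π·0.171) = 0.1919 m·K/W
  R'_HDPE = ln(0.0209/0.0161)/(2πk) = 0.2609/(2π·0.420) = 0.09888 m·K/W
  R'_conv,out = 1/(2πr h) = 1/(2π·0.0209·12.3) = 0.6191 m·K/W
ΣR = 0.001994 + 0.1919 + 0.09888 + 0.6191 = 0.9119 m·K/W
Q' = ΔT/ΣR = (86.9 °C − 23.5 °C)/0.9119 = 69.53 W/m
From the inner boundary to the rubber/HDPE interface, ΣR_partial = 0.1939 m·K/W.
T_interface = T_in − Q'·ΣR_partial = 86.9 °C − (69.53)(0.1939) = 73.4 °C

T = 73.4 °C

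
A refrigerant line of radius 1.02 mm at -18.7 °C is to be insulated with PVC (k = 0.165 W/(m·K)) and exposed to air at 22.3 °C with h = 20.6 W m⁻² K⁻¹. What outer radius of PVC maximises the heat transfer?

For a cylinder, r_cr = k_ins/h = 0.165/20.6 = 0.00801 m = 0.801 cm

r_cr = 0.801 cm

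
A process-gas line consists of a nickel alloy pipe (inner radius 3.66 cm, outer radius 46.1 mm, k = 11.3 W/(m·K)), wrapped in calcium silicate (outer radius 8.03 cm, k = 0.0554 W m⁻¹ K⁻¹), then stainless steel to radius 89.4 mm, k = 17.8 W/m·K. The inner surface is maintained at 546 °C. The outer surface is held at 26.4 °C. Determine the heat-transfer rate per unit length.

Q' = 325 W/m

Resistance network (inner→outer):
  R'_nickel alloy = ln(0.0461/0.0366)/(2πk) = 0.2308/(2π·11.3) = 0.003250 m·K/W
  R'_calcium silicate = ln(0.0803/0.0461)/(2πk) = 0.5550/(2π·0.0554) = 1.594 m·K/W
  R'_stainless steel = ln(0.0894/0.0803)/(2πk) = 0.1074/(2π·17.8) = 9.599×10^-4 m·K/W
ΣR = 0.003250 + 1.594 + 9.599×10^-4 = 1.598 m·K/W
Q' = ΔT/ΣR = (546 °C − 26.4 °C)/1.598 = 325 W/m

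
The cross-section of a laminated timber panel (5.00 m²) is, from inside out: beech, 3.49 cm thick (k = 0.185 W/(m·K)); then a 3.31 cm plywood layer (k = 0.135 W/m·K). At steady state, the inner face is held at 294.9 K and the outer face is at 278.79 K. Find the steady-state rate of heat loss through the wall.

Q = 186 W

Treat each layer as a resistance in series:
  R_beech = L/(kA) = 0.0349/(0.185·5.00) = 0.03773 K/W
  R_plywood = L/(kA) = 0.0331/(0.135·5.00) = 0.04904 K/W
ΣR = 0.03773 + 0.04904 = 0.08677 K/W
Q = ΔT/ΣR = (294.9 K − 278.79 K)/0.08677 = 186 W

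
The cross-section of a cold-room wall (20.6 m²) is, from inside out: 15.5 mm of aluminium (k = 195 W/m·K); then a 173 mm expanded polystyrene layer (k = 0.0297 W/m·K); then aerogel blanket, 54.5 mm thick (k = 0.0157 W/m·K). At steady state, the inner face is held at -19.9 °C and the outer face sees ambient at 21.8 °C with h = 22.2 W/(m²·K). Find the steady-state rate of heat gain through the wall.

Treat each layer as a resistance in series:
  R_aluminium = L/(kA) = 0.0155/(195·20.6) = 3.859×10^-6 K/W
  R_expanded polystyrene = L/(kA) = 0.173/(0.0297·20.6) = 0.2828 K/W
  R_aerogel blanket = L/(kA) = 0.0545/(0.0157·20.6) = 0.1685 K/W
  R_conv,out = 1/(hA) = 1/(22.2·20.6) = 0.002187 K/W
ΣR = 3.859×10^-6 + 0.2828 + 0.1685 + 0.002187 = 0.4535 K/W
Q = ΔT/ΣR = (-19.9 °C − 21.8 °C)/0.4535 = -92.0 W
(Negative Q ⇒ heat flows inward; heat gain = 92.0 W.)

Q = 92.0 W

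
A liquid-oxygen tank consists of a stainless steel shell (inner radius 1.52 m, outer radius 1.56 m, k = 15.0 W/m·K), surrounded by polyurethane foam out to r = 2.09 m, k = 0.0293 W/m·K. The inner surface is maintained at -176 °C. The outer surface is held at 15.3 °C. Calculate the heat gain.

Resistance network (inner→outer):
  R_stainless steel = (1/1.52 − 1/1.56)/(4πk) = 0.01687/(4π·15.0) = 8.949×10^-5 K/W
  R_polyurethane foam = (1/1.56 − 1/2.09)/(4πk) = 0.1626/(4π·0.0293) = 0.4415 K/W
ΣR = 8.949×10^-5 + 0.4415 = 0.4416 K/W
Q = ΔT/ΣR = (-176 °C − 15.3 °C)/0.4416 = -433 W
(Negative Q ⇒ heat flows inward; heat gain = 433 W.)

Q = 433 W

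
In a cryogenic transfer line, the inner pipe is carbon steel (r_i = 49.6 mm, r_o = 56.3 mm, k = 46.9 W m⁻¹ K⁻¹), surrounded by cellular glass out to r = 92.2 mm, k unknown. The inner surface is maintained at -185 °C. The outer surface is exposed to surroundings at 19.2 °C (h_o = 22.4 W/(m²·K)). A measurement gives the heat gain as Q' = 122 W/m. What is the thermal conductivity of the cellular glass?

k = 0.0492 W/m·K

ΣR = ΔT/Q' = |-185 − 19.2|/122 = 1.674 m·K/W
Known resistances:
  R'_carbon steel = ln(0.0563/0.0496)/(2πk) = 0.1267/(2π·46.9) = 4.300×10^-4 m·K/W
  R'_conv,out = 1/(2πr h) = 1/(2π·0.0922·22.4) = 0.07706 m·K/W
R_cellular glass = ΣR − ΣR_known = 1.674 − 0.07749 = 1.597 m·K/W
ln(r₂/r₁)/(2πk) = 1.597 ⇒ k = 0.4933/(2π·1.597) = 0.0492 W/m·K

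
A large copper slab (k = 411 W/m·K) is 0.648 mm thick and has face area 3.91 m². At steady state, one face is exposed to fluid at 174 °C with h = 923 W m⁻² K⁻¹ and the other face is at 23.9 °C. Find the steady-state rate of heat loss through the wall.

Q = 541 kW

Treat each layer as a resistance in series:
  R_conv,in = 1/(hA) = 1/(923·3.91) = 2.771×10^-4 K/W
  R_copper = L/(kA) = 6.48×10^-4/(411·3.91) = 4.032×10^-7 K/W
ΣR = 2.771×10^-4 + 4.032×10^-7 = 2.775×10^-4 K/W
Q = ΔT/ΣR = (174 °C − 23.9 °C)/2.775×10^-4 = 5.41×10^5 W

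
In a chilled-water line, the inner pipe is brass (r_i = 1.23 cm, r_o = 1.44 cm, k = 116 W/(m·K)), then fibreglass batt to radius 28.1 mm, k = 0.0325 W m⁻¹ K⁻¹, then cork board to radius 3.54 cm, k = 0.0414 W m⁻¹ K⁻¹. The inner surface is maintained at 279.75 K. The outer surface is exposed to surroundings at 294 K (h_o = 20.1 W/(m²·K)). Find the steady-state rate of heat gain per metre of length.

Series thermal resistances, inner to outer:
  R'_brass = ln(0.0144/0.0123)/(2πk) = 0.1576/(2π·116) = 2.163×10^-4 m·K/W
  R'_fibreglass batt = ln(0.0281/0.0144)/(2πk) = 0.6685/(2π·0.0325) = 3.274 m·K/W
  R'_cork board = ln(0.0354/0.0281)/(2πk) = 0.2309/(2π·0.0414) = 0.8878 m·K/W
  R'_conv,out = 1/(2πr h) = 1/(2π·0.0354·20.1) = 0.2237 m·K/W
ΣR = 2.163×10^-4 + 3.274 + 0.8878 + 0.2237 = 4.386 m·K/W
Q' = ΔT/ΣR = (279.75 K − 294 K)/4.386 = -3.25 W/m
(Negative Q' ⇒ heat flows inward; heat gain = 3.25 W/m.)

Q' = 3.25 W/m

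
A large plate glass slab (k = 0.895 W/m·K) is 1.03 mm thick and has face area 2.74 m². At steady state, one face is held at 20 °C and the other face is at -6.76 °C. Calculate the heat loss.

Q = 63.7 kW

Q = kA·ΔT/L = 0.895 × 2.74 × |20 °C − -6.76 °C| / 0.00103 = 63700 W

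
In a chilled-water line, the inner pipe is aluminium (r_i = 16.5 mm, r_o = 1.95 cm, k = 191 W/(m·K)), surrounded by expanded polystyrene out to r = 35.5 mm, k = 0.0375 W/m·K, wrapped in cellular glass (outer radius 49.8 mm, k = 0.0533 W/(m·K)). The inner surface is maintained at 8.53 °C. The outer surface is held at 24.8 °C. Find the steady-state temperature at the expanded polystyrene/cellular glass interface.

Resistance network (inner→outer):
  R'_aluminium = ln(0.0195/0.0165)/(2πk) = 0.1671/(2π·191) = 1.392×10^-4 m·K/W
  R'_expanded polystyrene = ln(0.0355/0.0195)/(2πk) = 0.5991/(2π·0.0375) = 2.543 m·K/W
  R'_cellular glass = ln(0.0498/0.0355)/(2πk) = 0.3385/(2π·0.0533) = 1.011 m·K/W
ΣR = 1.392×10^-4 + 2.543 + 1.011 = 3.554 m·K/W
Q' = ΔT/ΣR = (8.53 °C − 24.8 °C)/3.554 = -4.578 W/m
From the inner boundary to the expanded polystyrene/cellular glass interface, ΣR_partial = 2.543 m·K/W.
T_interface = T_in − Q'·ΣR_partial = 8.53 °C − (-4.578)(2.543) = 20.2 °C

T = 20.2 °C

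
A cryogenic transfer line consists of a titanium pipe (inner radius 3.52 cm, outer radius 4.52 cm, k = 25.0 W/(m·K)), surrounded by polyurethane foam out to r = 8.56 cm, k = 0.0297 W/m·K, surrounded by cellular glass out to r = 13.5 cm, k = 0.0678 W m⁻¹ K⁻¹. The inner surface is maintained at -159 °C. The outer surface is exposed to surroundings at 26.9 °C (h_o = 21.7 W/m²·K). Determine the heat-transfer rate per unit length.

Resistance network (inner→outer):
  R'_titanium = ln(0.0452/0.0352)/(2πk) = 0.2501/(2π·25.0) = 0.001592 m·K/W
  R'_polyurethane foam = ln(0.0856/0.0452)/(2πk) = 0.6386/(2π·0.0297) = 3.422 m·K/W
  R'_cellular glass = ln(0.135/0.0856)/(2πk) = 0.4556/(2π·0.0678) = 1.069 m·K/W
  R'_conv,out = 1/(2πr h) = 1/(2π·0.135·21.7) = 0.05433 m·K/W
ΣR = 0.001592 + 3.422 + 1.069 + 0.05433 = 4.547 m·K/W
Q' = ΔT/ΣR = (-159 °C − 26.9 °C)/4.547 = -40.9 W/m
(Negative Q' ⇒ heat flows inward; heat gain = 40.9 W/m.)

Q' = 40.9 W/m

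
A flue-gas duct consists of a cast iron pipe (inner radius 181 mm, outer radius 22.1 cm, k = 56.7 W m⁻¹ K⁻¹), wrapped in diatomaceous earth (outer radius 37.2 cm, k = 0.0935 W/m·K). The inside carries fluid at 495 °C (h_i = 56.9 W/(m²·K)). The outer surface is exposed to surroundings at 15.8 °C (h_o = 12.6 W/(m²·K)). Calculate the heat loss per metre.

Series thermal resistances, inner to outer:
  R'_conv,in = 1/(2πr h) = 1/(2π·0.181·56.9) = 0.01545 m·K/W
  R'_cast iron = ln(0.221/0.181)/(2πk) = 0.1997/(2π·56.7) = 5.605×10^-4 m·K/W
  R'_diatomaceous earth = ln(0.372/0.221)/(2πk) = 0.5207/(2π·0.0935) = 0.8864 m·K/W
  R'_conv,out = 1/(2πr h) = 1/(2π·0.372·12.6) = 0.03396 m·K/W
ΣR = 0.01545 + 5.605×10^-4 + 0.8864 + 0.03396 = 0.9364 m·K/W
Q' = ΔT/ΣR = (495 °C − 15.8 °C)/0.9364 = 512 W/m

Q' = 512 W/m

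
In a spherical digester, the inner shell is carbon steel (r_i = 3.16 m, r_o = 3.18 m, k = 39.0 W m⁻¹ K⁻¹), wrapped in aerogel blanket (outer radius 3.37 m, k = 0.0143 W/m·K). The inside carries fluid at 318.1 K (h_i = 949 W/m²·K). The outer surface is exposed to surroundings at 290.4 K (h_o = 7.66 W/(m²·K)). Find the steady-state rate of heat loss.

Resistance network (inner→outer):
  R_conv,in = 1/(4πr²h) = 1/(4π·3.16²·949) = 8.397×10^-6 K/W
  R_carbon steel = (1/3.16 − 1/3.18)/(4πk) = 0.001990/(4π·39.0) = 4.061×10^-6 K/W
  R_aerogel blanket = (1/3.18 − 1/3.37)/(4πk) = 0.01773/(4π·0.0143) = 0.09866 K/W
  R_conv,out = 1/(4πr²h) = 1/(4π·3.37²·7.66) = 9.147×10^-4 K/W
ΣR = 8.397×10^-6 + 4.061×10^-6 + 0.09866 + 9.147×10^-4 = 0.09959 K/W
Q = ΔT/ΣR = (318.1 K − 290.4 K)/0.09959 = 278 W

Q = 278 W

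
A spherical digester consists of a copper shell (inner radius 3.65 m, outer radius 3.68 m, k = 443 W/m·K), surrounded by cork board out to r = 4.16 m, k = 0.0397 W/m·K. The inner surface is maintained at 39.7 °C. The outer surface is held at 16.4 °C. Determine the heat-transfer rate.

Q = 371 W

Series thermal resistances, inner to outer:
  R_copper = (1/3.65 − 1/3.68)/(4πk) = 0.002233/(4π·443) = 4.012×10^-7 K/W
  R_cork board = (1/3.68 − 1/4.16)/(4πk) = 0.03135/(4π·0.0397) = 0.06285 K/W
ΣR = 4.012×10^-7 + 0.06285 = 0.06285 K/W
Q = ΔT/ΣR = (39.7 °C − 16.4 °C)/0.06285 = 371 W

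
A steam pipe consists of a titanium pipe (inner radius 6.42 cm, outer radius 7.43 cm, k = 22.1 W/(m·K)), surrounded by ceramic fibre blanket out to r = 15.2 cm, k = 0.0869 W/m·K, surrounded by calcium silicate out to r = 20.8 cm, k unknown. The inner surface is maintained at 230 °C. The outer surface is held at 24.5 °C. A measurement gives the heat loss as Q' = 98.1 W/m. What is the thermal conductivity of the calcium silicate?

k = 0.0638 W/m·K

ΣR = ΔT/Q' = |230 − 24.5|/98.1 = 2.095 m·K/W
Known resistances:
  R'_titanium = ln(0.0743/0.0642)/(2πk) = 0.1461/(2π·22.1) = 0.001052 m·K/W
  R'_ceramic fibre blanket = ln(0.152/0.0743)/(2πk) = 0.7158/(2π·0.0869) = 1.311 m·K/W
R_calcium silicate = ΣR − ΣR_known = 2.095 − 1.312 = 0.7830 m·K/W
ln(r₂/r₁)/(2πk) = 0.7830 ⇒ k = 0.3137/(2π·0.7830) = 0.0638 W/m·K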